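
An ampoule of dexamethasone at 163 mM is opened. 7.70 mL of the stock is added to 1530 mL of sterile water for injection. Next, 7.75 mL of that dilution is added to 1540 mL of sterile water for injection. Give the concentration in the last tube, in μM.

4.09 μM

Overall dilution factor = 199.7 × 199.7 = 3.99 × 10⁴.
163 mM / 3.99 × 10⁴ = 4.09 × 10⁻³ mM = 4.09 μM.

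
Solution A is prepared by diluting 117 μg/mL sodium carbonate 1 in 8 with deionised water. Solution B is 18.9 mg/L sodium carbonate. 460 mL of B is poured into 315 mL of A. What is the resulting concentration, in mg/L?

C_A = 117 μg/mL / 8 = 14.6 μg/mL.
C_B = 18.9 mg/L = 18.9 μg/mL.
C_mix = (C_A·V_A + C_B·V_B)/(V_A + V_B) = (14.6×315 + 18.9×460) / 775.0 = 17.2 μg/mL = 17.2 mg/L.

17.2 mg/L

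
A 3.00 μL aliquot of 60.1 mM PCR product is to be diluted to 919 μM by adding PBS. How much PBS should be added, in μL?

193 μL

919 μM = 0.919 mM.
V₂ = C₁V₁/C₂ = 60.1 × 3.00 / 0.919 = 196 μL.
Diluent to add = V₂ − V₁ = 196 − 3.00 = 193 μL.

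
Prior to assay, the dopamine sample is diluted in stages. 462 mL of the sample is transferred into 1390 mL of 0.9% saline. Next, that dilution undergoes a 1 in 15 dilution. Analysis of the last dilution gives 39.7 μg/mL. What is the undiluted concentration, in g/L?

2.39 g/L

Overall dilution factor = 4.009 × 15 = 60.1.
Original = 39.7 μg/mL × 60.1 = 2387 μg/mL = 2.39 g/L.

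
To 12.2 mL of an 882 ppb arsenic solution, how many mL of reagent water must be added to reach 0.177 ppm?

48.6 mL

0.177 ppm = 177 ppb.
V₂ = C₁V₁/C₂ = 882 × 12.2 / 177 = 60.8 mL.
Diluent to add = V₂ − V₁ = 60.8 − 12.2 = 48.6 mL.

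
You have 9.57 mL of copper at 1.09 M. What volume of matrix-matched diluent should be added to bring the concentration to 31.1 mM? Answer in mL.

31.1 mM = 0.0311 M.
V₂ = C₁V₁/C₂ = 1.09 × 9.57 / 0.0311 = 335 mL.
Diluent to add = V₂ − V₁ = 335 − 9.57 = 326 mL.

326 mL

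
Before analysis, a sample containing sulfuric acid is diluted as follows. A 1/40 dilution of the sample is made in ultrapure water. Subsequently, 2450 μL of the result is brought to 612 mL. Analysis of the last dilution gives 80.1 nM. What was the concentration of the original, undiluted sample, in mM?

0.800 mM

Overall dilution factor = 40 × 249.8 = 9992.
Original = 80.1 nM × 9992 = 8.00 × 10⁵ nM = 0.800 mM.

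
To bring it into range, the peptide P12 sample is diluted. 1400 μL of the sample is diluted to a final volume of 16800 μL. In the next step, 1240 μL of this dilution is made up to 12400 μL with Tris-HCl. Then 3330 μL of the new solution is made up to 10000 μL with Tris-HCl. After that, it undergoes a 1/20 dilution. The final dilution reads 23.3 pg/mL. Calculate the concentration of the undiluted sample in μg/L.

Overall dilution factor = 12 × 10 × 3.003 × 20 = 7207.
Original = 23.3 pg/mL × 7207 = 1.68 × 10⁵ pg/mL = 168 μg/L.

168 μg/L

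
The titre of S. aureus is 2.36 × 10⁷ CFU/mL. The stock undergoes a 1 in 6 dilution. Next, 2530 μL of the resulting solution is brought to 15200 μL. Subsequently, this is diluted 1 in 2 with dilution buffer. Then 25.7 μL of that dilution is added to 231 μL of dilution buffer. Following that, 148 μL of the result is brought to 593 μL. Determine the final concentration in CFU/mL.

8180 CFU/mL

Overall dilution factor = 6 × 6.008 × 2 × 9.988 × 4.007 = 2885.
2.36 × 10⁷ CFU/mL / 2885 = 8180 CFU/mL.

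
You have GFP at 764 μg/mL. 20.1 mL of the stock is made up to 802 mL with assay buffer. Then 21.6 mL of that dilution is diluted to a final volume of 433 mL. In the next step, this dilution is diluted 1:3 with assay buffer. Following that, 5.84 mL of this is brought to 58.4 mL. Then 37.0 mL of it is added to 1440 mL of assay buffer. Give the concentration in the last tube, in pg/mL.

798 pg/mL

Overall dilution factor = 39.90 × 20.05 × 3 × 10 × 39.92 = 9.58 × 10⁵.
764 μg/mL / 9.58 × 10⁵ = 7.98 × 10⁻⁴ μg/mL = 798 pg/mL.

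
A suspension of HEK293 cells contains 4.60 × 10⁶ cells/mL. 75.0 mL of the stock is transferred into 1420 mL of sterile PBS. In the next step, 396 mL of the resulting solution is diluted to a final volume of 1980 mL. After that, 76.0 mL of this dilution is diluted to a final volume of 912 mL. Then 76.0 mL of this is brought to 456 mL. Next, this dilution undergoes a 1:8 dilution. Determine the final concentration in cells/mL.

80.1 cells/mL

Overall dilution factor = 19.93 × 5 × 12 × 6 × 8 = 5.74 × 10⁴.
4.60 × 10⁶ cells/mL / 5.74 × 10⁴ = 80.1 cells/mL.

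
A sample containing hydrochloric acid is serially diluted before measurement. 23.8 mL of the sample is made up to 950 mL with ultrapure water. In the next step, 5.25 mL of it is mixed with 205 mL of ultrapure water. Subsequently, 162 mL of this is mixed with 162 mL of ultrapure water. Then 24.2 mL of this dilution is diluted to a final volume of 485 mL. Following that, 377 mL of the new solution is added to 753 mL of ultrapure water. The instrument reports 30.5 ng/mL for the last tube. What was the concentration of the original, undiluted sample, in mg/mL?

Overall dilution factor = 39.92 × 40.05 × 2 × 20.04 × 2.997 = 1.92 × 10⁵.
Original = 30.5 ng/mL × 1.92 × 10⁵ = 5.86 × 10⁶ ng/mL = 5.86 mg/mL.

5.86 mg/mL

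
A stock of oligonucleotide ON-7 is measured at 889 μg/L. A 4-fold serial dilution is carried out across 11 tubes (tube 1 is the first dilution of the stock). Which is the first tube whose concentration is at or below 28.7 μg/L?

tube 3

Tube n has concentration 889 μg/L / 4ⁿ.
Need 4ⁿ ≥ 889 μg/L / 28.7 μg/L = 31.0, so n ≥ 2.48.
First such tube: n = 3.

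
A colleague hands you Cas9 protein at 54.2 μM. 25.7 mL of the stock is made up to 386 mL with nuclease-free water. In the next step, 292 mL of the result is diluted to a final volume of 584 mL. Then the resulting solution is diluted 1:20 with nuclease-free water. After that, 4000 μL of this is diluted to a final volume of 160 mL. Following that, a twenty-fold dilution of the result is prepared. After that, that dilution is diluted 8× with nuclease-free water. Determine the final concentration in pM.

14.1 pM

Overall dilution factor = 15.02 × 2 × 20 × 40 × 20 × 8 = 3.84 × 10⁶.
54.2 μM / 3.84 × 10⁶ = 1.41 × 10⁻⁵ μM = 14.1 pM.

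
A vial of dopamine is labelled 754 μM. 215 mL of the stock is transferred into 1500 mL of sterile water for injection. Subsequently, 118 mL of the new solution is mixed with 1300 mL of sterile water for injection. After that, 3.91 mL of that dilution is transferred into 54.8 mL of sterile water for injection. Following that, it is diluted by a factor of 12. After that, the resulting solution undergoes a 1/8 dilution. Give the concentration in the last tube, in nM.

5.46 nM

Overall dilution factor = 7.977 × 12.02 × 15.02 × 12 × 8 = 1.38 × 10⁵.
754 μM / 1.38 × 10⁵ = 5.46 × 10⁻³ μM = 5.46 nM.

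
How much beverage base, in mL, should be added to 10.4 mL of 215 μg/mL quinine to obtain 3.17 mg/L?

695 mL

3.17 mg/L = 3.17 μg/mL.
V₂ = C₁V₁/C₂ = 215 × 10.4 / 3.17 = 705 mL.
Diluent to add = V₂ − V₁ = 705 − 10.4 = 695 mL.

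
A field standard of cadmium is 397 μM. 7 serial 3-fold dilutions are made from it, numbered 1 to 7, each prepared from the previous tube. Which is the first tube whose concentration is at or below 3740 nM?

tube 5

Tube n has concentration 397 μM / 3ⁿ.
Need 3ⁿ ≥ 397 μM / 3740 nM = 106, so n ≥ 4.25.
First such tube: n = 5.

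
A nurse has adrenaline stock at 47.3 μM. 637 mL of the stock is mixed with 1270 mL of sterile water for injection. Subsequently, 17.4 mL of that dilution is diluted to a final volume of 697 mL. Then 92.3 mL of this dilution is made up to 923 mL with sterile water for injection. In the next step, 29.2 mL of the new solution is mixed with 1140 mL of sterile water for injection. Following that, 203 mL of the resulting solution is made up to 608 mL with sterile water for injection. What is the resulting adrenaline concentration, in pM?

Overall dilution factor = 2.994 × 40.06 × 10 × 40.04 × 2.995 = 1.44 × 10⁵.
47.3 μM / 1.44 × 10⁵ = 3.29 × 10⁻⁴ μM = 329 pM.

329 pM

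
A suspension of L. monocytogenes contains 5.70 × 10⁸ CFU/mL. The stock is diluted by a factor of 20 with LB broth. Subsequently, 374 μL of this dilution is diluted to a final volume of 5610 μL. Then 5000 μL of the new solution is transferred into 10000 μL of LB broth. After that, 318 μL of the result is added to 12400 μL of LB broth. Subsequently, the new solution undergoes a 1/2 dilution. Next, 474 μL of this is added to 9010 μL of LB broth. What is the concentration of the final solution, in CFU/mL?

396 CFU/mL

Overall dilution factor = 20 × 15 × 3 × 39.99 × 2 × 20.01 = 1.44 × 10⁶.
5.70 × 10⁸ CFU/mL / 1.44 × 10⁶ = 396 CFU/mL.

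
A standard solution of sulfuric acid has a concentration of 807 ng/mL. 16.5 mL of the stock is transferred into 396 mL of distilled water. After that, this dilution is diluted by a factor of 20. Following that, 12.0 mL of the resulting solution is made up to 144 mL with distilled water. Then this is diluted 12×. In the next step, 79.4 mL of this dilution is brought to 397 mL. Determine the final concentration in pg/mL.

Overall dilution factor = 25 × 20 × 12 × 12 × 5 = 3.60 × 10⁵.
807 ng/mL / 3.60 × 10⁵ = 2.24 × 10⁻³ ng/mL = 2.24 pg/mL.

2.24 pg/mL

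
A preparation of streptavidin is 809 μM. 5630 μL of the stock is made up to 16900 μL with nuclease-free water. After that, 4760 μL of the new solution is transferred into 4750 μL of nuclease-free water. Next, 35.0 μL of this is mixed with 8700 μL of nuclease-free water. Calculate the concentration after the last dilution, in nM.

541 nM

Overall dilution factor = 3.002 × 1.998 × 249.6 = 1497.
809 μM / 1497 = 0.541 μM = 541 nM.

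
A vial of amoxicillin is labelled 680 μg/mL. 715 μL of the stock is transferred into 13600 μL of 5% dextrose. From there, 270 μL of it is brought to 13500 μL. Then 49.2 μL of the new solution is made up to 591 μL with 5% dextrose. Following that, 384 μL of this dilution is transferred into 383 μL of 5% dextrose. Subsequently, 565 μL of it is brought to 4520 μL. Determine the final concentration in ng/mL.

3.54 ng/mL

Overall dilution factor = 20.02 × 50 × 12.01 × 1.997 × 8 = 1.92 × 10⁵.
680 μg/mL / 1.92 × 10⁵ = 3.54 × 10⁻³ μg/mL = 3.54 ng/mL.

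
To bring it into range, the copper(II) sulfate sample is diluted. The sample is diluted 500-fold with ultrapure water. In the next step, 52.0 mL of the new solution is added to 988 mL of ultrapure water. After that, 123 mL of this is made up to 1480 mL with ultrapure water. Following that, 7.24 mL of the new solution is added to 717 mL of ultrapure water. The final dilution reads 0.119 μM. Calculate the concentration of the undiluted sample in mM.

1430 mM

Overall dilution factor = 500 × 20 × 12.03 × 100.0 = 1.20 × 10⁷.
Original = 0.119 μM × 1.20 × 10⁷ = 1.43 × 10⁶ μM = 1430 mM.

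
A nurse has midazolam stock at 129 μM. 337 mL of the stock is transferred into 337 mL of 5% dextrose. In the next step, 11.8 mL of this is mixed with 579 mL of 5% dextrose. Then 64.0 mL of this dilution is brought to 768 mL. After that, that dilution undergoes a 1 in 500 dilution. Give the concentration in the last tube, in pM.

215 pM

Overall dilution factor = 2 × 50.07 × 12 × 500 = 6.01 × 10⁵.
129 μM / 6.01 × 10⁵ = 2.15 × 10⁻⁴ μM = 215 pM.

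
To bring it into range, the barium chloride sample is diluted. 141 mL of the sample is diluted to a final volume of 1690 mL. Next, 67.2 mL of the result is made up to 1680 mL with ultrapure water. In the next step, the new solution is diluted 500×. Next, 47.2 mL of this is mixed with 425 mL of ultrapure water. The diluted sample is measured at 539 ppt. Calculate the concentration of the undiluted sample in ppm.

808 ppm

Overall dilution factor = 11.99 × 25 × 500 × 10.00 = 1.50 × 10⁶.
Original = 539 ppt × 1.50 × 10⁶ = 8.08 × 10⁸ ppt = 808 ppm.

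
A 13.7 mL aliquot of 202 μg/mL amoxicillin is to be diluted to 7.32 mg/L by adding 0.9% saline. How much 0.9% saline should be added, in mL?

364 mL

7.32 mg/L = 7.32 μg/mL.
V₂ = C₁V₁/C₂ = 202 × 13.7 / 7.32 = 378 mL.
Diluent to add = V₂ − V₁ = 378 − 13.7 = 364 mL.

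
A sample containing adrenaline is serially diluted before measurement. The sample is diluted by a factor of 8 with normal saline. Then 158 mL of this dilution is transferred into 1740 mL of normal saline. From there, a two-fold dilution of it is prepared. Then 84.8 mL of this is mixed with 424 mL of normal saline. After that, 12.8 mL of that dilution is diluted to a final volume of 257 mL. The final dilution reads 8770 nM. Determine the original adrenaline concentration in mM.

203 mM

Overall dilution factor = 8 × 12.01 × 2 × 6 × 20.08 = 2.32 × 10⁴.
Original = 8770 nM × 2.32 × 10⁴ = 2.03 × 10⁸ nM = 203 mM.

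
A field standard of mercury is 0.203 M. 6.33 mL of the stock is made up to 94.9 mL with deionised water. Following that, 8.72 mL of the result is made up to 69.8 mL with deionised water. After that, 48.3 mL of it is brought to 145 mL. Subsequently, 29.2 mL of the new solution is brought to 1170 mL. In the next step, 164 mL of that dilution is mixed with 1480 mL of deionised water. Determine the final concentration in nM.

Overall dilution factor = 14.99 × 8.005 × 3.002 × 40.07 × 10.02 = 1.45 × 10⁵.
0.203 M / 1.45 × 10⁵ = 1.40 × 10⁻⁶ M = 1400 nM.

1400 nM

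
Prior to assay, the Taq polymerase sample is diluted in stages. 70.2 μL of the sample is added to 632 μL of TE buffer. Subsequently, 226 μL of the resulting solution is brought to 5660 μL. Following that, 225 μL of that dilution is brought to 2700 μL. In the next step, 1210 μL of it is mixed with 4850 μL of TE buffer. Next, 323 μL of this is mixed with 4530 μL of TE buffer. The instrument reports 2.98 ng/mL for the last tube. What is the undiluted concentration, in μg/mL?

Overall dilution factor = 10.00 × 25.04 × 12 × 5.008 × 15.02 = 2.26 × 10⁵.
Original = 2.98 ng/mL × 2.26 × 10⁵ = 6.74 × 10⁵ ng/mL = 674 μg/mL.

674 μg/mL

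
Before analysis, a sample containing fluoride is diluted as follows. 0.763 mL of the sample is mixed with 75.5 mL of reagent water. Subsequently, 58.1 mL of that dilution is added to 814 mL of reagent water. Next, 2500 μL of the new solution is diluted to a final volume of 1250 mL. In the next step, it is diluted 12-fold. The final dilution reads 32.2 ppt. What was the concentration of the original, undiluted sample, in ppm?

290 ppm

Overall dilution factor = 99.95 × 15.01 × 500 × 12 = 9.00 × 10⁶.
Original = 32.2 ppt × 9.00 × 10⁶ = 2.90 × 10⁸ ppt = 290 ppm.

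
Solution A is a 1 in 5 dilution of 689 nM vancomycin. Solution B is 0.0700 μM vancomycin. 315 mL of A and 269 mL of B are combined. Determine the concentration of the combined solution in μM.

0.107 μM

C_A = 689 nM / 5 = 138 nM.
C_B = 0.0700 μM = 70.0 nM.
C_mix = (C_A·V_A + C_B·V_B)/(V_A + V_B) = (138×315 + 70.0×269) / 584.0 = 107 nM = 0.107 μM.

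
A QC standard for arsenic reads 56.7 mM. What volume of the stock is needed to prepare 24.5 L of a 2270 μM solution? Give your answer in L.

0.981 L

2270 μM = 2.27 mM.
V₁ = C₂V₂/C₁ = 2.27 × 24.5 / 56.7 = 0.981 L.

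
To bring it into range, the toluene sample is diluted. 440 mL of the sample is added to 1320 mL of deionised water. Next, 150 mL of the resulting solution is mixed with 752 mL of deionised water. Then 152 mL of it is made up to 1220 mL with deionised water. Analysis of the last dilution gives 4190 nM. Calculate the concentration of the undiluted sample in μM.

809 μM

Overall dilution factor = 4 × 6.013 × 8.026 = 193.
Original = 4190 nM × 193 = 8.09 × 10⁵ nM = 809 μM.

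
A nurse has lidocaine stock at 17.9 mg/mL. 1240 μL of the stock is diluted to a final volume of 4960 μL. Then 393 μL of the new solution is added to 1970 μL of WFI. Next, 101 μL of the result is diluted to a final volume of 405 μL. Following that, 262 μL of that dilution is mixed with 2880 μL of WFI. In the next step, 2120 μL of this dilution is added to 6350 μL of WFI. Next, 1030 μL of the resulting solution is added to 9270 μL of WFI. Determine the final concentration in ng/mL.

387 ng/mL

Overall dilution factor = 4 × 6.013 × 4.010 × 11.99 × 3.995 × 10 = 4.62 × 10⁴.
17.9 mg/mL / 4.62 × 10⁴ = 3.87 × 10⁻⁴ mg/mL = 387 ng/mL.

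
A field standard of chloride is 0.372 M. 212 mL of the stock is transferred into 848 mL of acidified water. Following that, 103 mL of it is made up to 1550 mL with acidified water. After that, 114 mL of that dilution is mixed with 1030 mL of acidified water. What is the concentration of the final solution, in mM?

0.493 mM

Overall dilution factor = 5 × 15.05 × 10.04 = 755.
0.372 M / 755 = 4.93 × 10⁻⁴ M = 0.493 mM.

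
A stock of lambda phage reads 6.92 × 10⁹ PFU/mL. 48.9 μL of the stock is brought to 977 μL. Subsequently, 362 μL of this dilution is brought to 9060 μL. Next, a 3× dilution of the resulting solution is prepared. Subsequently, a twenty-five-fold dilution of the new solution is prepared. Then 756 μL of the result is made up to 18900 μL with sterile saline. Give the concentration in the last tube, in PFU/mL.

7380 PFU/mL

Overall dilution factor = 19.98 × 25.03 × 3 × 25 × 25 = 9.38 × 10⁵.
6.92 × 10⁹ PFU/mL / 9.38 × 10⁵ = 7380 PFU/mL.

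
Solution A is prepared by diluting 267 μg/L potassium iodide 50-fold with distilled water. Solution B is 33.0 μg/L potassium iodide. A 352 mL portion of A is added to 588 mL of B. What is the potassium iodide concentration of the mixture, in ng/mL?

C_A = 267 μg/L / 50 = 5.34 μg/L.
C_mix = (C_A·V_A + C_B·V_B)/(V_A + V_B) = (5.34×352 + 33.0×588) / 940.0 = 22.6 μg/L = 22.6 ng/mL.

22.6 ng/mL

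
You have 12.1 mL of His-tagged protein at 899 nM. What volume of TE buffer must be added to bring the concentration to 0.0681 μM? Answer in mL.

148 mL

0.0681 μM = 68.1 nM.
V₂ = C₁V₁/C₂ = 899 × 12.1 / 68.1 = 160 mL.
Diluent to add = V₂ − V₁ = 160 − 12.1 = 148 mL.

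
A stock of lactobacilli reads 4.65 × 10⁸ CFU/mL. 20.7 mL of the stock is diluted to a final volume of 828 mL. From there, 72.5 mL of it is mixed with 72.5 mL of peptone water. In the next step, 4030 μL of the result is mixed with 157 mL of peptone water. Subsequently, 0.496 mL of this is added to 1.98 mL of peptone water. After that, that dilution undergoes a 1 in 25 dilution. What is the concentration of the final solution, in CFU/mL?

Overall dilution factor = 40 × 2 × 39.96 × 4.992 × 25 = 3.99 × 10⁵.
4.65 × 10⁸ CFU/mL / 3.99 × 10⁵ = 1170 CFU/mL.

1170 CFU/mL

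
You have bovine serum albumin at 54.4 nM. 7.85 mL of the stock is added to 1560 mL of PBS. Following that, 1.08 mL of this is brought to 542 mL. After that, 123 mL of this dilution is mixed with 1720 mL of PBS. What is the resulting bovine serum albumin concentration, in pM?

Overall dilution factor = 199.7 × 501.9 × 14.98 = 1.50 × 10⁶.
54.4 nM / 1.50 × 10⁶ = 3.62 × 10⁻⁵ nM = 0.0362 pM.

0.0362 pM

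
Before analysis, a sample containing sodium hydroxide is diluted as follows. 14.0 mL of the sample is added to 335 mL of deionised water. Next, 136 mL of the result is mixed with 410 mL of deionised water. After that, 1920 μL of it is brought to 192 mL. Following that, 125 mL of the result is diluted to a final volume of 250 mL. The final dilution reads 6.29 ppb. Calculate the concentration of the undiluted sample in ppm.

126 ppm

Overall dilution factor = 24.93 × 4.015 × 100 × 2 = 2.00 × 10⁴.
Original = 6.29 ppb × 2.00 × 10⁴ = 1.26 × 10⁵ ppb = 126 ppm.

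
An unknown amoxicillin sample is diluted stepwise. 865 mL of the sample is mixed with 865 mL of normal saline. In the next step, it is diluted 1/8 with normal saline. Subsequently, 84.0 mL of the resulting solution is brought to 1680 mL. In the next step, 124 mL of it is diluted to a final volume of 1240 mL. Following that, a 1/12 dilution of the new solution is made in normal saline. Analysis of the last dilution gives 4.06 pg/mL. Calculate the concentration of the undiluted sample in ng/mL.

Overall dilution factor = 2 × 8 × 20 × 10 × 12 = 3.84 × 10⁴.
Original = 4.06 pg/mL × 3.84 × 10⁴ = 1.56 × 10⁵ pg/mL = 156 ng/mL.

156 ng/mL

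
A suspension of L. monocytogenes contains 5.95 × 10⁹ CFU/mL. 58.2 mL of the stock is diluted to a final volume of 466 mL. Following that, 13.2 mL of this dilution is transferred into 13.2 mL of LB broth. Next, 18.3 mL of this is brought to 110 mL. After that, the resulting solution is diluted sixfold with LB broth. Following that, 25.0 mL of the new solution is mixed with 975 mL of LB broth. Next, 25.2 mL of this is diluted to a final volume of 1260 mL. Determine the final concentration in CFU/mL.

Overall dilution factor = 8.007 × 2 × 6.011 × 6 × 40 × 50 = 1.16 × 10⁶.
5.95 × 10⁹ CFU/mL / 1.16 × 10⁶ = 5150 CFU/mL.

5150 CFU/mL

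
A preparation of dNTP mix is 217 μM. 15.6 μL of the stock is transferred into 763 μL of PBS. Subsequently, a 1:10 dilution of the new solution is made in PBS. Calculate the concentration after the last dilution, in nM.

Overall dilution factor = 49.91 × 10 = 499.
217 μM / 499 = 0.435 μM = 435 nM.

435 nM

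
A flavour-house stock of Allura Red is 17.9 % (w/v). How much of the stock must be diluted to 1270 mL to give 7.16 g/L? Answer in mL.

7.16 g/L = 0.716 % (w/v).
V₁ = C₂V₂/C₁ = 0.716 × 1270 / 17.9 = 50.8 mL.

50.8 mL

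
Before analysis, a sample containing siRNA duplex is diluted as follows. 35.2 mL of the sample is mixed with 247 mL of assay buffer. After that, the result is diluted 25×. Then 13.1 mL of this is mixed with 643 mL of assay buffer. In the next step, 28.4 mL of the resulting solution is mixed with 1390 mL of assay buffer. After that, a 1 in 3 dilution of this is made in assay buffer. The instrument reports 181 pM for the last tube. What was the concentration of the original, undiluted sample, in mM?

Overall dilution factor = 8.017 × 25 × 50.08 × 49.94 × 3 = 1.50 × 10⁶.
Original = 181 pM × 1.50 × 10⁶ = 2.72 × 10⁸ pM = 0.272 mM.

0.272 mM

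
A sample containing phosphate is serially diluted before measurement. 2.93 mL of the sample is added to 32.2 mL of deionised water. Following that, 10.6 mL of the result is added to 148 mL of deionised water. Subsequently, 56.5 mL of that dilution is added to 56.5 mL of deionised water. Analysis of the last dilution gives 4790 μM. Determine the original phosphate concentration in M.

Overall dilution factor = 11.99 × 14.96 × 2 = 359.
Original = 4790 μM × 359 = 1.72 × 10⁶ μM = 1.72 M.

1.72 M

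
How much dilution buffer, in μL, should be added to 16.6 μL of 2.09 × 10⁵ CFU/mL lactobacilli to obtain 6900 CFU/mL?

V₂ = C₁V₁/C₂ = 2.09 × 10⁵ × 16.6 / 6900 = 503 μL.
Diluent to add = V₂ − V₁ = 503 − 16.6 = 486 μL.

486 μL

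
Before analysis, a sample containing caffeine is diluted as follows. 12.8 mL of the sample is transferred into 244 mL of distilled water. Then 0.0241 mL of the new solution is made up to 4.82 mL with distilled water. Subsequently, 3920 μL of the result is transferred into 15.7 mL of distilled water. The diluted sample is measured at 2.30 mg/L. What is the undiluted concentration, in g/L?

46.2 g/L

Overall dilution factor = 20.06 × 200 × 5.005 = 2.01 × 10⁴.
Original = 2.30 mg/L × 2.01 × 10⁴ = 4.62 × 10⁴ mg/L = 46.2 g/L.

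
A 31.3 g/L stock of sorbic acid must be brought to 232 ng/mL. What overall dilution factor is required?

Factor = C₀/C_target = 31.3 g/L / 232 ng/mL = 1.35 × 10⁵.

1.35 × 10⁵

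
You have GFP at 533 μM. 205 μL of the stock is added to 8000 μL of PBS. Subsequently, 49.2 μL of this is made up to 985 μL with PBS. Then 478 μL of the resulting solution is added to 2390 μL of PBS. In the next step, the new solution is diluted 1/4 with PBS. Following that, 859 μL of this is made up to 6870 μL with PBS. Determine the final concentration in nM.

3.47 nM

Overall dilution factor = 40.02 × 20.02 × 6 × 4 × 7.998 = 1.54 × 10⁵.
533 μM / 1.54 × 10⁵ = 3.47 × 10⁻³ μM = 3.47 nM.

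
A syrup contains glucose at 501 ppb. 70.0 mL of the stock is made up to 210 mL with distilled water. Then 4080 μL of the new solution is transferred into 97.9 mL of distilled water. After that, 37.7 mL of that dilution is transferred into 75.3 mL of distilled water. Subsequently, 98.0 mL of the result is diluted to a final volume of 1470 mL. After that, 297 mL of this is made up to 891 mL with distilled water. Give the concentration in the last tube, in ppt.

49.5 ppt

Overall dilution factor = 3 × 25.00 × 2.997 × 15 × 3 = 1.01 × 10⁴.
501 ppb / 1.01 × 10⁴ = 0.0495 ppb = 49.5 ppt.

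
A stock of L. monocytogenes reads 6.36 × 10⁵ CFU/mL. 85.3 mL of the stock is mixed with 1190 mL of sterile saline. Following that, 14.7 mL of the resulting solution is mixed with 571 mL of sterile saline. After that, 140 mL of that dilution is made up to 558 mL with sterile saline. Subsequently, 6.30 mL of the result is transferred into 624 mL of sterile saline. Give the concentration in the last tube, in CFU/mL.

2.68 CFU/mL

Overall dilution factor = 14.95 × 39.84 × 3.986 × 100.0 = 2.38 × 10⁵.
6.36 × 10⁵ CFU/mL / 2.38 × 10⁵ = 2.68 CFU/mL.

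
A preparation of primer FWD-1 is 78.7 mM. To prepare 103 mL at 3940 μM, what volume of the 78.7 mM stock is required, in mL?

5.16 mL

3940 μM = 3.94 mM.
V₁ = C₂V₂/C₁ = 3.94 × 103 / 78.7 = 5.16 mL.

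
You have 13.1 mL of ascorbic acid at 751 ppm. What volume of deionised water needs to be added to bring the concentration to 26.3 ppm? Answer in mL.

361 mL

V₂ = C₁V₁/C₂ = 751 × 13.1 / 26.3 = 374 mL.
Diluent to add = V₂ − V₁ = 374 − 13.1 = 361 mL.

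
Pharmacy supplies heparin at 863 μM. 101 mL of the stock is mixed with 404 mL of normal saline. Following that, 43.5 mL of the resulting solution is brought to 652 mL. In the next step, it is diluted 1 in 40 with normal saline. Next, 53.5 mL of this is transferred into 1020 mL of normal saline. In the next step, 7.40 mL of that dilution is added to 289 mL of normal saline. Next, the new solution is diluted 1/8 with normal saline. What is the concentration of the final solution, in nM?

Overall dilution factor = 5 × 14.99 × 40 × 20.07 × 40.05 × 8 = 1.93 × 10⁷.
863 μM / 1.93 × 10⁷ = 4.48 × 10⁻⁵ μM = 0.0448 nM.

0.0448 nM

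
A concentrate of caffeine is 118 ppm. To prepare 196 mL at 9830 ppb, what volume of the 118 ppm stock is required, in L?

0.0163 L

9830 ppb = 9.83 ppm.
V₁ = C₂V₂/C₁ = 9.83 × 196 / 118 = 16.3 mL = 0.0163 L.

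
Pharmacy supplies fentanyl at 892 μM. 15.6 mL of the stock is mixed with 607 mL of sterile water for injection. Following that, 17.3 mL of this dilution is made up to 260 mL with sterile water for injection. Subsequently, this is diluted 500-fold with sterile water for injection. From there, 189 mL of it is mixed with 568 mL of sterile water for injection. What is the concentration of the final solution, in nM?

Overall dilution factor = 39.91 × 15.03 × 500 × 4.005 = 1.20 × 10⁶.
892 μM / 1.20 × 10⁶ = 7.43 × 10⁻⁴ μM = 0.743 nM.

0.743 nM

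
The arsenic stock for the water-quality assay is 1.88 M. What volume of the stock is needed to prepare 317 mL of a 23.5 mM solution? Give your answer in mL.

3.96 mL

23.5 mM = 0.0235 M.
V₁ = C₂V₂/C₁ = 0.0235 × 317 / 1.88 = 3.96 mL.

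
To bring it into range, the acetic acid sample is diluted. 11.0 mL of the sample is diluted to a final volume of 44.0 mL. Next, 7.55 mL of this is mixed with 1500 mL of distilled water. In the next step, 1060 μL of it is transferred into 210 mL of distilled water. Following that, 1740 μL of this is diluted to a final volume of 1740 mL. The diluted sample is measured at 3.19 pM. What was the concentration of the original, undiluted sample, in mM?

Overall dilution factor = 4 × 199.7 × 199.1 × 1000 = 1.59 × 10⁸.
Original = 3.19 pM × 1.59 × 10⁸ = 5.07 × 10⁸ pM = 0.507 mM.

0.507 mM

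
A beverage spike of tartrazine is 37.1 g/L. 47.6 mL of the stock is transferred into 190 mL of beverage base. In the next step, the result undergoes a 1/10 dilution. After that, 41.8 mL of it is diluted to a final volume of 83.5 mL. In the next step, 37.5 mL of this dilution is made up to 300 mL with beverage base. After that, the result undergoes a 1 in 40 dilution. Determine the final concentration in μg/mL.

Overall dilution factor = 4.992 × 10 × 1.998 × 8 × 40 = 3.19 × 10⁴.
37.1 g/L / 3.19 × 10⁴ = 1.16 × 10⁻³ g/L = 1.16 μg/mL.

1.16 μg/mL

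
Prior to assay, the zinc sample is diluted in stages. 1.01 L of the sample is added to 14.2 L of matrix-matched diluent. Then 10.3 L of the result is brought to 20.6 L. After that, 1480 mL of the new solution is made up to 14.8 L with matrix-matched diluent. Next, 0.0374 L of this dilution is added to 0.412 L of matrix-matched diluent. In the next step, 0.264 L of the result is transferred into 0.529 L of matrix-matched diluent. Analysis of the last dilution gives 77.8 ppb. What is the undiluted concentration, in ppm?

846 ppm

Overall dilution factor = 15.06 × 2 × 10 × 12.02 × 3.004 = 1.09 × 10⁴.
Original = 77.8 ppb × 1.09 × 10⁴ = 8.46 × 10⁵ ppb = 846 ppm.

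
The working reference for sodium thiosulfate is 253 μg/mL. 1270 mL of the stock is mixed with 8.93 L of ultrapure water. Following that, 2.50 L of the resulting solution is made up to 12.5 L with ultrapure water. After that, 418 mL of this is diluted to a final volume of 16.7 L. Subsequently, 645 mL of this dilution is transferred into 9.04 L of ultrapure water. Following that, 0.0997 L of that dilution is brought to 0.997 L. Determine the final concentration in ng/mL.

1.05 ng/mL

Overall dilution factor = 8.031 × 5 × 39.95 × 15.02 × 10 = 2.41 × 10⁵.
253 μg/mL / 2.41 × 10⁵ = 1.05 × 10⁻³ μg/mL = 1.05 ng/mL.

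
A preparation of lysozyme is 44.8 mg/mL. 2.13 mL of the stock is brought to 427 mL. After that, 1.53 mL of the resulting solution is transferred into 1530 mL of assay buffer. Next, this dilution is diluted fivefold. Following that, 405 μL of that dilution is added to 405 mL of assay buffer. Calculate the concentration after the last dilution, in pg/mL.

44.6 pg/mL

Overall dilution factor = 200.5 × 1001 × 5 × 1001 = 1.00 × 10⁹.
44.8 mg/mL / 1.00 × 10⁹ = 4.46 × 10⁻⁸ mg/mL = 44.6 pg/mL.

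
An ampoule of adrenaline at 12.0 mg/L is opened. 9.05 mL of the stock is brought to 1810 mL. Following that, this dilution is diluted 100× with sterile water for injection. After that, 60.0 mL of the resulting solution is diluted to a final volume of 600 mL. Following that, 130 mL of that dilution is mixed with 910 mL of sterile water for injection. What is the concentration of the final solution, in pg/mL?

Overall dilution factor = 200 × 100 × 10 × 8 = 1.60 × 10⁶.
12.0 mg/L / 1.60 × 10⁶ = 7.50 × 10⁻⁶ mg/L = 7.50 pg/mL.

7.50 pg/mL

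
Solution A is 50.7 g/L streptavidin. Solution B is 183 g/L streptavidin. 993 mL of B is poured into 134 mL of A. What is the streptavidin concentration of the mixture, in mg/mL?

C_mix = (C_A·V_A + C_B·V_B)/(V_A + V_B) = (50.7×134 + 183×993) / 1127 = 167 g/L = 167 mg/mL.

167 mg/mL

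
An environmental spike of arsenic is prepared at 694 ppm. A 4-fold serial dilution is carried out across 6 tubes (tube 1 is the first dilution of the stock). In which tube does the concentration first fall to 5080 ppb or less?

tube 4

Tube n has concentration 694 ppm / 4ⁿ.
Need 4ⁿ ≥ 694 ppm / 5080 ppb = 137, so n ≥ 3.55.
First such tube: n = 4.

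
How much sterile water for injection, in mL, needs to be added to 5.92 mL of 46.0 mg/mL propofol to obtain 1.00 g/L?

266 mL

1.00 g/L = 1.00 mg/mL.
V₂ = C₁V₁/C₂ = 46.0 × 5.92 / 1.00 = 272 mL.
Diluent to add = V₂ − V₁ = 272 − 5.92 = 266 mL.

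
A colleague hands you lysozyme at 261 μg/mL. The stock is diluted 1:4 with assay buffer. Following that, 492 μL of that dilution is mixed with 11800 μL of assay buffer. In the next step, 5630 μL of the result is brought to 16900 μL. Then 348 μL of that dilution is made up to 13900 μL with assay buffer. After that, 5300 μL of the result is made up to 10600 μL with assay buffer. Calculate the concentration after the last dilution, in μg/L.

10.9 μg/L

Overall dilution factor = 4 × 24.98 × 3.002 × 39.94 × 2 = 2.40 × 10⁴.
261 μg/mL / 2.40 × 10⁴ = 0.0109 μg/mL = 10.9 μg/L.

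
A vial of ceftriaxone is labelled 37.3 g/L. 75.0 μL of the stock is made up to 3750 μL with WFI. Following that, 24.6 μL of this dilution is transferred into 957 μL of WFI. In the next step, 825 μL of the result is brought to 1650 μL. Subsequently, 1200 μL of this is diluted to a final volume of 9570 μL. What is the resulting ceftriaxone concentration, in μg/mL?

Overall dilution factor = 50 × 39.90 × 2 × 7.975 = 3.18 × 10⁴.
37.3 g/L / 3.18 × 10⁴ = 1.17 × 10⁻³ g/L = 1.17 μg/mL.

1.17 μg/mL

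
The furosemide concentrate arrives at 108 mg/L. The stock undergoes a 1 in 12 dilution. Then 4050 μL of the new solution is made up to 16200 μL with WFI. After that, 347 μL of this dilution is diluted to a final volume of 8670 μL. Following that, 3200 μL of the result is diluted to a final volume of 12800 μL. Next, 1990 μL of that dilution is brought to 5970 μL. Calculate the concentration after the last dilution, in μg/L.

Overall dilution factor = 12 × 4 × 24.99 × 4 × 3 = 1.44 × 10⁴.
108 mg/L / 1.44 × 10⁴ = 7.50 × 10⁻³ mg/L = 7.50 μg/L.

7.50 μg/L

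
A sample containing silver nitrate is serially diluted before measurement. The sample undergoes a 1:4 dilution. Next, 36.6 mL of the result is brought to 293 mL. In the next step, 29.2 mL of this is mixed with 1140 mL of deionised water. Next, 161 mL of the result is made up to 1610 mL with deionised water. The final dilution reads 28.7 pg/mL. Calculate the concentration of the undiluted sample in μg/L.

368 μg/L

Overall dilution factor = 4 × 8.005 × 40.04 × 10 = 1.28 × 10⁴.
Original = 28.7 pg/mL × 1.28 × 10⁴ = 3.68 × 10⁵ pg/mL = 368 μg/L.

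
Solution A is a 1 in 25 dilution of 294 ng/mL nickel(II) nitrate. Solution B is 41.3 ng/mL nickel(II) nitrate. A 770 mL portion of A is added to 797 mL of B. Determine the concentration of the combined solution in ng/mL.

26.8 ng/mL

C_A = 294 ng/mL / 25 = 11.8 ng/mL.
C_mix = (C_A·V_A + C_B·V_B)/(V_A + V_B) = (11.8×770 + 41.3×797) / 1567 = 26.8 ng/mL.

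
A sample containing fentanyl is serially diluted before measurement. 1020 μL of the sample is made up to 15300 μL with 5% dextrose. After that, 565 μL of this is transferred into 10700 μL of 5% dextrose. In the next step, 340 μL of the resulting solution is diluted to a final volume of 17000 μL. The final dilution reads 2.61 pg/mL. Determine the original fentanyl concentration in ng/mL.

Overall dilution factor = 15 × 19.94 × 50 = 1.50 × 10⁴.
Original = 2.61 pg/mL × 1.50 × 10⁴ = 3.90 × 10⁴ pg/mL = 39.0 ng/mL.

39.0 ng/mL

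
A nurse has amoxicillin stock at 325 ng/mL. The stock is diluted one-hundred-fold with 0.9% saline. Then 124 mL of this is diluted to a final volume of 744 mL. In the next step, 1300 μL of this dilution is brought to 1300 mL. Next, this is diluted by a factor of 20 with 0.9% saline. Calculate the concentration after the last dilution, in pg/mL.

Overall dilution factor = 100 × 6 × 1000 × 20 = 1.20 × 10⁷.
325 ng/mL / 1.20 × 10⁷ = 2.71 × 10⁻⁵ ng/mL = 0.0271 pg/mL.

0.0271 pg/mL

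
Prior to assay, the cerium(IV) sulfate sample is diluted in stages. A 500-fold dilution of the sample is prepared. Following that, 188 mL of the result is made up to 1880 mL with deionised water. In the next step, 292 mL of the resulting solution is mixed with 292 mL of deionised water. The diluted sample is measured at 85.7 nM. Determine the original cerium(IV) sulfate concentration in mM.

0.857 mM

Overall dilution factor = 500 × 10 × 2 = 1.00 × 10⁴.
Original = 85.7 nM × 1.00 × 10⁴ = 8.57 × 10⁵ nM = 0.857 mM.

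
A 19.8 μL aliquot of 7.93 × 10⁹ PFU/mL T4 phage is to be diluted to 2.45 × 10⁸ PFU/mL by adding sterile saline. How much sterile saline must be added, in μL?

621 μL

V₂ = C₁V₁/C₂ = 7.93 × 10⁹ × 19.8 / 2.45 × 10⁸ = 641 μL.
Diluent to add = V₂ − V₁ = 641 − 19.8 = 621 μL.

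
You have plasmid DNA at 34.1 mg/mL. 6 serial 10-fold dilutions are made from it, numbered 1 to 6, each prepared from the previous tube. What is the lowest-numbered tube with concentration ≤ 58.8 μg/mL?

tube 3

Tube n has concentration 34.1 mg/mL / 10ⁿ.
Need 10ⁿ ≥ 34.1 mg/mL / 58.8 μg/mL = 580, so n ≥ 2.76.
First such tube: n = 3.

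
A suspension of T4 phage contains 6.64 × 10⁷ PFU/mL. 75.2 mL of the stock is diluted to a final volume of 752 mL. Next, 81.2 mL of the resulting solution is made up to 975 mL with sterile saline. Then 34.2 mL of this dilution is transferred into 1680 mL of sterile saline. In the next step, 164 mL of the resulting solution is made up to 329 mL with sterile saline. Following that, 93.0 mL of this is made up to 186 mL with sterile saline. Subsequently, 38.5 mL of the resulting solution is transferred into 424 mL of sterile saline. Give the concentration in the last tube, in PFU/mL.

Overall dilution factor = 10 × 12.01 × 50.12 × 2.006 × 2 × 12.01 = 2.90 × 10⁵.
6.64 × 10⁷ PFU/mL / 2.90 × 10⁵ = 229 PFU/mL.

229 PFU/mL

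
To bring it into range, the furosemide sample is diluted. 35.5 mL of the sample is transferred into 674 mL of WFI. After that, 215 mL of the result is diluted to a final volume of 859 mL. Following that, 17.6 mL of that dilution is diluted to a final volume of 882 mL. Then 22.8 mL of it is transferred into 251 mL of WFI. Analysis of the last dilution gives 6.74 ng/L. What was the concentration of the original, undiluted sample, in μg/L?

Overall dilution factor = 19.99 × 3.995 × 50.11 × 12.01 = 4.81 × 10⁴.
Original = 6.74 ng/L × 4.81 × 10⁴ = 3.24 × 10⁵ ng/L = 324 μg/L.

324 μg/L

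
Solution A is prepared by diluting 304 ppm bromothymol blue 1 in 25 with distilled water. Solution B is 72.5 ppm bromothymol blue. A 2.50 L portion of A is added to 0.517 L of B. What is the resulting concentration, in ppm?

22.5 ppm

C_A = 304 ppm / 25 = 12.2 ppm.
C_mix = (C_A·V_A + C_B·V_B)/(V_A + V_B) = (12.2×2.50 + 72.5×0.517) / 3.017 = 22.5 ppm.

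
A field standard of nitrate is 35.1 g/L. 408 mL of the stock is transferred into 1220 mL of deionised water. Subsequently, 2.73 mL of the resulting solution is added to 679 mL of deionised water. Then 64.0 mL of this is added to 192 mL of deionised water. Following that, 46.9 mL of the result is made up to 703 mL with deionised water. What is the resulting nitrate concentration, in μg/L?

588 μg/L

Overall dilution factor = 3.990 × 249.7 × 4 × 14.99 = 5.97 × 10⁴.
35.1 g/L / 5.97 × 10⁴ = 5.88 × 10⁻⁴ g/L = 588 μg/L.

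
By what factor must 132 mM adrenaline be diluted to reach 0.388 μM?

3.40 × 10⁵

Factor = C₀/C_target = 132 mM / 0.388 μM = 3.40 × 10⁵.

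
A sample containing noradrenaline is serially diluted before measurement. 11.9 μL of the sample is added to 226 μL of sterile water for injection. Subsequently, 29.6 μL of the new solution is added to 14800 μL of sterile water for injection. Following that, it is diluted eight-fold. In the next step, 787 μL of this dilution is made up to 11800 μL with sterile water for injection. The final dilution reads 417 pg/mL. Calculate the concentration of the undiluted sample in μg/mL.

Overall dilution factor = 19.99 × 501 × 8 × 14.99 = 1.20 × 10⁶.
Original = 417 pg/mL × 1.20 × 10⁶ = 5.01 × 10⁸ pg/mL = 501 μg/mL.

501 μg/mL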